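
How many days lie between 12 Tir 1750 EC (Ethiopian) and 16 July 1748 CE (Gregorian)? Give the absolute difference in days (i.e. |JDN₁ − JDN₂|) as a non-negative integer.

JDN of the first date = 2363174.
JDN of the second date = 2359701.
|2359701 − 2363174| = 3473.

3473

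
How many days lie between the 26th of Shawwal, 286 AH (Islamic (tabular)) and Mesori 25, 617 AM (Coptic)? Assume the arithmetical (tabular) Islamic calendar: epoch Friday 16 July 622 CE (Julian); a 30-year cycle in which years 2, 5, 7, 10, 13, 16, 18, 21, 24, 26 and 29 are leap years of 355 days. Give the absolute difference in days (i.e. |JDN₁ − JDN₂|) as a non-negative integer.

First date → JDN 2049725; second date → JDN 2050378.
The interval is |2049725 − 2050378| = 653 days.

653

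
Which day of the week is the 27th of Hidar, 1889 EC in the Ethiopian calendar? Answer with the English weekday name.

In the Gregorian calendar this is 5 December 1896 (JDN 2413899).
JDN 2413899 mod 7 = 5, and JDN 0 was a Monday, so this is a Saturday.

Saturday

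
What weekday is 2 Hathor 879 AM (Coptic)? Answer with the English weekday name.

Monday

Equivalently 5 November 1162 Gregorian, JDN 2145780.
2145780 ≡ 0 (mod 7); counting from Monday = 0 gives Monday.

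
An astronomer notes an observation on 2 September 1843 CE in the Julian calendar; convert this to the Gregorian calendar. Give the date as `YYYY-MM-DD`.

1843-09-14

For dates in this range the Gregorian date is 12 days ahead of the Julian.
2 September 1843 Julian + 12 days → 14 September 1843 Gregorian.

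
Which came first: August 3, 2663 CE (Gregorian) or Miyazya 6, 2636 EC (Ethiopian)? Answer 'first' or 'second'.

second

Converting both to JDN: 2693915 vs 2686870; the smaller is the second.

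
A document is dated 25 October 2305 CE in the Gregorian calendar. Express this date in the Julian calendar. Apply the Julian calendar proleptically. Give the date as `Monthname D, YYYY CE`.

The Julian–Gregorian offset here is 16 days (Julian trailing).
25 October 2305 Gregorian − 16 days → 9 October 2305 Julian.

October 9, 2305 CE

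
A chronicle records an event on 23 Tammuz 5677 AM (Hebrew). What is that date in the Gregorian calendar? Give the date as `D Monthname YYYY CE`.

13 July 1917 CE

Julian Day Number of the source date = 2421423.
Converting JDN 2421423 to the Gregorian calendar gives 13 July 1917 CE.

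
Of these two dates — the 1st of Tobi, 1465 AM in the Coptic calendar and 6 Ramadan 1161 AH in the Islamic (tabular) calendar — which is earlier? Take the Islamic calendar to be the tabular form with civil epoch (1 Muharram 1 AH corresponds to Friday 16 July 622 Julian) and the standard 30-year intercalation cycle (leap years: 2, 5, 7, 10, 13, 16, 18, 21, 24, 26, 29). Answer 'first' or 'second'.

second

The two dates have Julian Day Numbers 2359876 and 2359746 respectively.
Since 2359746 < 2359876, the second date comes first.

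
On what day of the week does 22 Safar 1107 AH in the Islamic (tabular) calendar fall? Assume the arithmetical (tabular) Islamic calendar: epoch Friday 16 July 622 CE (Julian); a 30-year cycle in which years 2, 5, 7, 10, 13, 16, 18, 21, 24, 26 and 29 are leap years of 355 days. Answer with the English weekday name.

Equivalently 2 October 1695 Gregorian, JDN 2340421.
Since JDN mod 7 = 6 (0 = Monday), the day is Sunday.

Sunday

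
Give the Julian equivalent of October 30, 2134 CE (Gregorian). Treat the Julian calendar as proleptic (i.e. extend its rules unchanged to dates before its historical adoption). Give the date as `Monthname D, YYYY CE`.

At this point the Julian calendar is 14 days behind the Gregorian.
30 October 2134 Gregorian − 14 days → 16 October 2134 Julian.

October 16, 2134 CE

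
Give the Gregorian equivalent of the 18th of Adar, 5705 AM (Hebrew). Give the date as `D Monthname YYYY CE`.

3 March 1945 CE

Julian Day Number of the source date = 2431518.
Converting JDN 2431518 to the Gregorian calendar gives 3 March 1945 CE.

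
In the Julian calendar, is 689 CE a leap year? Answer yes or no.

no

689 mod 4 = 1, so it is a common year in the Julian calendar.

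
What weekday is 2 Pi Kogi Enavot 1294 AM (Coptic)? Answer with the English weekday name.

Monday

Equivalently 4 September 1578 Gregorian, JDN 2297659.
Since JDN mod 7 = 0 (0 = Monday), the day is Monday.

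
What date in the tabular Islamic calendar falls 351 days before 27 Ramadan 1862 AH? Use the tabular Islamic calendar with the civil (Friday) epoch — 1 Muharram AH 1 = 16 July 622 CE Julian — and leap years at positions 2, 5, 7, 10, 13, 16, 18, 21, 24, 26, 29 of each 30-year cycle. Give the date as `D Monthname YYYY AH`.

30 Ramadan 1861 AH

JDN of 27 Ramadan 1862 AH = 2608178.
2608178 − 351 = 2607827.
JDN 2607827 in the tabular Islamic calendar is 30 Ramadan 1861 AH.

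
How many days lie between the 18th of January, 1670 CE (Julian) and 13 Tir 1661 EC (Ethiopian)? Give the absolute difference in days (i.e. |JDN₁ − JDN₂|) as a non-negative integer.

JDN of the first date = 2331043.
JDN of the second date = 2330668.
|2330668 − 2331043| = 375.

375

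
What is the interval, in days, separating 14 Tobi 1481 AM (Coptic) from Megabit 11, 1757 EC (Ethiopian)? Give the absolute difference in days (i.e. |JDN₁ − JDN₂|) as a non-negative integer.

57

First date → JDN 2365733; second date → JDN 2365790.
The interval is |2365733 − 2365790| = 57 days.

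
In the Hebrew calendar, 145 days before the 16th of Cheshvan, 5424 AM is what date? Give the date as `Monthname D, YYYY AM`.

JDN of the 16th of Cheshvan, 5424 AM = 2328778.
2328778 − 145 = 2328633.
JDN 2328633 in the Hebrew calendar is Sivan 19, 5423 AM.

Sivan 19, 5423 AM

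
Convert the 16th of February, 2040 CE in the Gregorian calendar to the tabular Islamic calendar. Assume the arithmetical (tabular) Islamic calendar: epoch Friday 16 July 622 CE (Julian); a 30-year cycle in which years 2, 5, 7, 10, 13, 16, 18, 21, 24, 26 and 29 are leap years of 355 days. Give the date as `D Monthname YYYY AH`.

Julian Day Number of the source date = 2466201.
Converting JDN 2466201 to the tabular Islamic calendar gives 2 Safar 1462 AH.

2 Safar 1462 AH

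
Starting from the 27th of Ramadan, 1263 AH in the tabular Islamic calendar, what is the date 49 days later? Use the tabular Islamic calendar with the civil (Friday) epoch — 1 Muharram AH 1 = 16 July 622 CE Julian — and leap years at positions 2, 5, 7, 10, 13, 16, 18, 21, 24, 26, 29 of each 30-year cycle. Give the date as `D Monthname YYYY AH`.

The starting date is JDN 2395913; 2395913 + 49 = 2395962.
JDN 2395962 corresponds to 17 Dhu al-Qa'dah 1263 AH.

17 Dhu al-Qa'dah 1263 AH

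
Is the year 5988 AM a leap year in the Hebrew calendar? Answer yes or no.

yes

Hebrew year 5988 is year 3 of its 19-year Metonic cycle; leap years are at positions 3, 6, 8, 11, 14, 17, 19, so it is a leap year (13 months).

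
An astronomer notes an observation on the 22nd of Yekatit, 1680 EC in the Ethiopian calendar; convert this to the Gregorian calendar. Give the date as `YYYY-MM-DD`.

1688-02-27

Both dates share Julian Day Number 2337647; in the Gregorian calendar that is 27 February 1688 CE.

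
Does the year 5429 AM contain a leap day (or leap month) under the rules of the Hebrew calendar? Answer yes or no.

yes

Hebrew year 5429 is year 14 of its 19-year Metonic cycle; leap years are at positions 3, 6, 8, 11, 14, 17, 19, so it is a leap year (13 months).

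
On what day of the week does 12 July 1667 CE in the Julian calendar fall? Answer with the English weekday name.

This is JDN 2330122 (22 July 1667 Gregorian).
Since JDN mod 7 = 4 (0 = Monday), the day is Friday.

Friday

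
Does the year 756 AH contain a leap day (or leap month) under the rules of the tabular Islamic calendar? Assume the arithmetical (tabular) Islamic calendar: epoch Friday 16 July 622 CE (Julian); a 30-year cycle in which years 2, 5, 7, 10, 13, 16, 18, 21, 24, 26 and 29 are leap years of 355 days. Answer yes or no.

Year 756 AH is year 6 of its 30-year cycle; leap positions are 2, 5, 7, 10, 13, 16, 18, 21, 24, 26, 29, so it is a common year (354 days).

no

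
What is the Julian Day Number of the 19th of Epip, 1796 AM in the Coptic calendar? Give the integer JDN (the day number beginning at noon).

2480972

Equivalently 26 July 2080 (Gregorian).
JDN 2451545 is 1 January 2000 CE (Gregorian); the target day is +29427 days from there, so JDN = 2480972.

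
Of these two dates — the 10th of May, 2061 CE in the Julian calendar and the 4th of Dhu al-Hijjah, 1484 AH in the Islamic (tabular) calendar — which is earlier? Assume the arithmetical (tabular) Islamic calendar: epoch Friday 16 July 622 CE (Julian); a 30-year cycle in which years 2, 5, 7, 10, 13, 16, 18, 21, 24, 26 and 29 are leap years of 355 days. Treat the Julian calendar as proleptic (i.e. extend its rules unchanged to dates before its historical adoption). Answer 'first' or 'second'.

Converting both to JDN: 2473968 vs 2474294; the smaller is the first.

first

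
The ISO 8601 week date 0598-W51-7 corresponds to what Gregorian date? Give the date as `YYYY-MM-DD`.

ISO week 1 of 598 is the week containing the first Thursday of 598.
Week 51, day 7 (Sunday) lands on 0598-12-23.

0598-12-23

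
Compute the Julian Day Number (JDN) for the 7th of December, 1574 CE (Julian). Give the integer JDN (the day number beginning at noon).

2296302

Equivalently 17 December 1574 (proleptic Gregorian).
JDN 2299161 is 15 October 1582 CE (Gregorian); the target day is −2859 days from there, so JDN = 2296302.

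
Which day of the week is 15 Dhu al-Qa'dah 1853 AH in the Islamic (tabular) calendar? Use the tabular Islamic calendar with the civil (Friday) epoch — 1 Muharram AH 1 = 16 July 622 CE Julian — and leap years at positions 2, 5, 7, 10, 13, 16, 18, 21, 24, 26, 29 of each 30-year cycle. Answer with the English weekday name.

Equivalently 30 March 2420 Gregorian, JDN 2605036.
Since JDN mod 7 = 0 (0 = Monday), the day is Monday.

Monday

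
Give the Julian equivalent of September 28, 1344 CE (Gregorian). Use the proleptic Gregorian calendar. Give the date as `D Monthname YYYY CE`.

For dates in this range the Gregorian date is 8 days ahead of the Julian.
28 September 1344 Gregorian − 8 days → 20 September 1344 Julian.

20 September 1344 CE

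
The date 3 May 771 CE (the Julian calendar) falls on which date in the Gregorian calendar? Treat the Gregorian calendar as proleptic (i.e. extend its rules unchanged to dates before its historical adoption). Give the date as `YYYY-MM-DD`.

0771-05-07

At this point the Julian calendar is 4 days behind the Gregorian.
3 May 771 Julian + 4 days → 7 May 771 Gregorian.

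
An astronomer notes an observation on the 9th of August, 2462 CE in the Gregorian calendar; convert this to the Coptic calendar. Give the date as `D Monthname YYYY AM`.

Both dates share Julian Day Number 2620508; in the Coptic calendar that is 30 Epip 2178 AM.

30 Epip 2178 AM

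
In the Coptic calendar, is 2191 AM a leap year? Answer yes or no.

yes

2191 mod 4 = 3; in the Coptic calendar a year is leap when year mod 4 = 3, so it is a leap year.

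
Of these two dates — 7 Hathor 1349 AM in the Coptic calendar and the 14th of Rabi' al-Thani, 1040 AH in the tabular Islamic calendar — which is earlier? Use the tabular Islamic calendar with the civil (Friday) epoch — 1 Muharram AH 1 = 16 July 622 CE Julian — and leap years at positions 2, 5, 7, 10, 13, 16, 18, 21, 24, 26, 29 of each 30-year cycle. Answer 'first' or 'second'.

second

The two dates have Julian Day Numbers 2317453 and 2316729 respectively.
Since 2316729 < 2317453, the second date comes first.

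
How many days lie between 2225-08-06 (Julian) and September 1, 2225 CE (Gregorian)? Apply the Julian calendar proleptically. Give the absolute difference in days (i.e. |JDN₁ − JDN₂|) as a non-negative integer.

11

JDN of the first date = 2533957.
JDN of the second date = 2533968.
|2533968 − 2533957| = 11.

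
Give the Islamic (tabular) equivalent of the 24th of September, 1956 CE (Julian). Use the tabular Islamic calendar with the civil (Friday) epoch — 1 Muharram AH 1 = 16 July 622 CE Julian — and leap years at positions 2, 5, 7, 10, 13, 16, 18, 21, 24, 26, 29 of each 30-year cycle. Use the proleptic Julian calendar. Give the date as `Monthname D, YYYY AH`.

Rabi' al-Awwal 2, 1376 AH

Both dates share Julian Day Number 2435754; in the tabular Islamic calendar that is 2 Rabi' al-Awwal 1376 AH.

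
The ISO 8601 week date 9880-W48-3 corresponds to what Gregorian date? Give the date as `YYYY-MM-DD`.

ISO week 1 of 9880 is the week containing the first Thursday of 9880.
Week 48, day 3 (Wednesday) lands on 9880-11-24.

9880-11-24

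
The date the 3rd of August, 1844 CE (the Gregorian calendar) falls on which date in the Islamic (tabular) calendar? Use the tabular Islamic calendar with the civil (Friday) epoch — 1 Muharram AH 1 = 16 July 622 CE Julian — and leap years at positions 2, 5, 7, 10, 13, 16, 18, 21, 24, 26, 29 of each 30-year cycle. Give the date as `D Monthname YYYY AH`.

18 Rajab 1260 AH

Both dates share Julian Day Number 2394782; in the tabular Islamic calendar that is 18 Rajab 1260 AH.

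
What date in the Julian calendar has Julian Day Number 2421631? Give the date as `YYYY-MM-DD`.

1918-01-24

The Gregorian equivalent of JDN 2421631 is 6 February 1918.
In the Julian calendar that day is 1918-01-24.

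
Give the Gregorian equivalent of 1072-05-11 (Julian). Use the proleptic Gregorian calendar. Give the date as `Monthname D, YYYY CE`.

The Julian–Gregorian offset here is 6 days (Julian trailing).
11 May 1072 Julian + 6 days → 17 May 1072 Gregorian.

May 17, 1072 CE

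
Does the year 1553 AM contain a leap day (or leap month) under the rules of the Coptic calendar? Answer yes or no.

1553 mod 4 = 1; in the Coptic calendar a year is leap when year mod 4 = 3, so it is a common year.

no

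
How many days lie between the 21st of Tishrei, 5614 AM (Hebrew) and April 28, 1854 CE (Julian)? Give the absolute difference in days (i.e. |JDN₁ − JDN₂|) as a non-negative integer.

First date → JDN 2398150; second date → JDN 2398349.
The interval is |2398150 − 2398349| = 199 days.

199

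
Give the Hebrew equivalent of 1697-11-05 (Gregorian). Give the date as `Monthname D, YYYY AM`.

Julian Day Number of the source date = 2341186.
Converting JDN 2341186 to the Hebrew calendar gives 21 Cheshvan 5458 AM.

Cheshvan 21, 5458 AM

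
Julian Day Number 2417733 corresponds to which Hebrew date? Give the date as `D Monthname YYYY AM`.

The Gregorian equivalent of JDN 2417733 is 6 June 1907.
In the Hebrew calendar that day is 24 Sivan 5667 AM.

24 Sivan 5667 AM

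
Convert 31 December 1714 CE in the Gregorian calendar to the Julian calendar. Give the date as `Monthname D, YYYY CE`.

For dates in this range the Gregorian date is 11 days ahead of the Julian.
31 December 1714 Gregorian − 11 days → 20 December 1714 Julian.

December 20, 1714 CE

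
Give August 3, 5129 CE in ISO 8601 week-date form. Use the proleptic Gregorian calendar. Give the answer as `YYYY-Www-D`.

5129-W31-6

The weekday is Saturday (ISO weekday 6).
That Saturday belongs to ISO week 31 of ISO year 5129.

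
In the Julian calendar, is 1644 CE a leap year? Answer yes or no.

yes

1644 mod 4 = 0, so it is a leap year in the Julian calendar.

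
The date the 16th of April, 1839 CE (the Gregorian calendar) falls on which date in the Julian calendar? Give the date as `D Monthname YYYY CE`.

4 April 1839 CE

For dates in this range the Gregorian date is 12 days ahead of the Julian.
16 April 1839 Gregorian − 12 days → 4 April 1839 Julian.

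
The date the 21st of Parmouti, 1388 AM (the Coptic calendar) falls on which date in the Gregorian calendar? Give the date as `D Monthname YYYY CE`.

26 April 1672 CE

Julian Day Number of the source date = 2331862.
Converting JDN 2331862 to the Gregorian calendar gives 26 April 1672 CE.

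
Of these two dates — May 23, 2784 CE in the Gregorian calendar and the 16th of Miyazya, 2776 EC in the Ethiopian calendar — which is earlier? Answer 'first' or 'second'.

Converting both to JDN: 2738038 vs 2738015; the smaller is the second.

second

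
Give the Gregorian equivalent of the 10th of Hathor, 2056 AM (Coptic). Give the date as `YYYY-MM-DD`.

Both dates share Julian Day Number 2575688; in the Gregorian calendar that is 23 November 2339 CE.

2339-11-23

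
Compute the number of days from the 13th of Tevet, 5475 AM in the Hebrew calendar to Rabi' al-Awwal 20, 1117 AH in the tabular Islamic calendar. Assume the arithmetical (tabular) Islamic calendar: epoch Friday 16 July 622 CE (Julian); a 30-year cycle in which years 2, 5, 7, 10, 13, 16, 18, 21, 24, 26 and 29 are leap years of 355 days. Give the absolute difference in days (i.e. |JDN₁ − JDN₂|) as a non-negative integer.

3447

JDN of the first date = 2347438.
JDN of the second date = 2343991.
|2343991 − 2347438| = 3447.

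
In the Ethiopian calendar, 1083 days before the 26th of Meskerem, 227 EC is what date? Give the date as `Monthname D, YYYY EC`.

JDN of the 26th of Meskerem, 227 EC = 1806792.
1806792 − 1083 = 1805709.
JDN 1805709 in the Ethiopian calendar is Tikimt 8, 224 EC.

Tikimt 8, 224 EC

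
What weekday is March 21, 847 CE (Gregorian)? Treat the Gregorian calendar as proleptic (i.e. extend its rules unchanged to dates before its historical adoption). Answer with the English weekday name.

Since JDN mod 7 = 3 (0 = Monday), the day is Thursday.

Thursday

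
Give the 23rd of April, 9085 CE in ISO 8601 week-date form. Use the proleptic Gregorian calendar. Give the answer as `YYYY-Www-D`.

The weekday is Thursday (ISO weekday 4).
That Thursday belongs to ISO week 17 of ISO year 9085.

9085-W17-4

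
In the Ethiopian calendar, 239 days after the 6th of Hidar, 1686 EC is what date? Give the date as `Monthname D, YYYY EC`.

Hamle 5, 1686 EC

JDN of the 6th of Hidar, 1686 EC = 2339732.
2339732 + 239 = 2339971.
JDN 2339971 in the Ethiopian calendar is Hamle 5, 1686 EC.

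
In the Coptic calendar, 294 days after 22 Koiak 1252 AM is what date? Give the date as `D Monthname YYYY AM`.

11 Paopi 1253 AM

Counting 294 days forward from JDN 2282069 reaches JDN 2282363, which is 11 Paopi 1253 AM.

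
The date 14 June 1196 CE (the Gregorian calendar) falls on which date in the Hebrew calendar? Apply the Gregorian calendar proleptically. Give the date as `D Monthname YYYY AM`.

Julian Day Number of the source date = 2158055.
Converting JDN 2158055 to the Hebrew calendar gives 9 Tammuz 4956 AM.

9 Tammuz 4956 AM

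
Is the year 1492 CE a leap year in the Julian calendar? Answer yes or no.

yes

1492 mod 4 = 0, so it is a leap year in the Julian calendar.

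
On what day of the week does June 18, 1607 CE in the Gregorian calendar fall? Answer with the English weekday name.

2308173 ≡ 0 (mod 7); counting from Monday = 0 gives Monday.

Monday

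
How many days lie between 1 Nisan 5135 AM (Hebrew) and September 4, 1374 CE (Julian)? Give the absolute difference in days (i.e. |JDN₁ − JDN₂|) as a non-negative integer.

JDN of the first date = 2223339.
JDN of the second date = 2223158.
|2223158 − 2223339| = 181.

181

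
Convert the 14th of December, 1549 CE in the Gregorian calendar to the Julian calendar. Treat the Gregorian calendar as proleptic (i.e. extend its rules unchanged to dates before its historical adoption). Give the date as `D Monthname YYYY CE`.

4 December 1549 CE

For dates in this range the Gregorian date is 10 days ahead of the Julian.
14 December 1549 Gregorian − 10 days → 4 December 1549 Julian.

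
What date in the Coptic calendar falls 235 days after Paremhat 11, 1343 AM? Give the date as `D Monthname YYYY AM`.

The starting date is JDN 2315385; 2315385 + 235 = 2315620.
JDN 2315620 corresponds to 30 Paopi 1344 AM.

30 Paopi 1344 AM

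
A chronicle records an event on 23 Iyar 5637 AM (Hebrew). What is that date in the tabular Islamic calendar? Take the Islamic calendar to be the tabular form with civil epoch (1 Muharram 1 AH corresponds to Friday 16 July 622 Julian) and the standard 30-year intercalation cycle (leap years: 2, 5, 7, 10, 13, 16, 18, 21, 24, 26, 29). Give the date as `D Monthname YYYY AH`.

22 Rabi' al-Thani 1294 AH

Julian Day Number of the source date = 2406746.
Converting JDN 2406746 to the tabular Islamic calendar gives 22 Rabi' al-Thani 1294 AH.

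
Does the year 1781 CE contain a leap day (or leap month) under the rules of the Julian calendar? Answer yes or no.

no

1781 mod 4 = 1, so it is a common year in the Julian calendar.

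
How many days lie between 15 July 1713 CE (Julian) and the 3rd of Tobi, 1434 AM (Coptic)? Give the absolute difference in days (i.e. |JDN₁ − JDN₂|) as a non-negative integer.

JDN of the first date = 2346927.
JDN of the second date = 2348555.
|2348555 − 2346927| = 1628.

1628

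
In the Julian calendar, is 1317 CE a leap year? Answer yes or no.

no

1317 mod 4 = 1, so it is a common year in the Julian calendar.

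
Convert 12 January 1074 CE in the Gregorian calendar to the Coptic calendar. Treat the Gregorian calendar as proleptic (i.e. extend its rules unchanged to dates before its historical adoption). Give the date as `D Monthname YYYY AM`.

11 Tobi 790 AM

Julian Day Number of the source date = 2113342.
Converting JDN 2113342 to the Coptic calendar gives 11 Tobi 790 AM.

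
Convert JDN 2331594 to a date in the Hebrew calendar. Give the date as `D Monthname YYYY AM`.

26 Av 5431 AM

JDN 2331594 is 2 August 1671 in the Gregorian calendar.
In the Hebrew calendar that day is 26 Av 5431 AM.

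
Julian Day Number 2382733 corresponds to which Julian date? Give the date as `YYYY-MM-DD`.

1811-07-27

JDN 2382733 is 8 August 1811 in the Gregorian calendar.
In the Julian calendar that day is 1811-07-27.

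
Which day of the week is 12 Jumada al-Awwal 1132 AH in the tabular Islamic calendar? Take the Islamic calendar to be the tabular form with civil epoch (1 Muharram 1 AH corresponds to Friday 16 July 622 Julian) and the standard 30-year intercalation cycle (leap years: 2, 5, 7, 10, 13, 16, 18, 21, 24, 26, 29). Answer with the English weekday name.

Equivalently 22 March 1720 Gregorian, JDN 2349358.
Since JDN mod 7 = 4 (0 = Monday), the day is Friday.

Friday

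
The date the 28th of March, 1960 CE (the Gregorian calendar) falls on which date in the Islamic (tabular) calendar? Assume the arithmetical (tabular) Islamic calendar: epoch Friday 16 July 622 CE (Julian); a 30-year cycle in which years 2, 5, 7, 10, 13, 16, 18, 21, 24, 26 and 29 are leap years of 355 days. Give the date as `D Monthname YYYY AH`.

30 Ramadan 1379 AH

Julian Day Number of the source date = 2437022.
Converting JDN 2437022 to the tabular Islamic calendar gives 30 Ramadan 1379 AH.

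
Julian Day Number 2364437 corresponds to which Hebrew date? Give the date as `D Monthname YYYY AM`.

JDN 2364437 is 4 July 1761 in the Gregorian calendar.
In the Hebrew calendar that day is 2 Tammuz 5521 AM.

2 Tammuz 5521 AM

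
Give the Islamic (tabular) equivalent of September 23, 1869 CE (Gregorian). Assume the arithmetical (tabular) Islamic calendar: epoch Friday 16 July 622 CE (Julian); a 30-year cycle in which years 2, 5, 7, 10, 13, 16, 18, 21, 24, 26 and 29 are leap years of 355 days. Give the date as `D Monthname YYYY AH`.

16 Jumada al-Thani 1286 AH

Julian Day Number of the source date = 2403964.
Converting JDN 2403964 to the tabular Islamic calendar gives 16 Jumada al-Thani 1286 AH.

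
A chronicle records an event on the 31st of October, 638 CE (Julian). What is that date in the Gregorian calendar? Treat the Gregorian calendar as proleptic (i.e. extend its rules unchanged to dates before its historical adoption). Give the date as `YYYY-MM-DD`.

0638-11-03

At this point the Julian calendar is 3 days behind the Gregorian.
31 October 638 Julian + 3 days → 3 November 638 Gregorian.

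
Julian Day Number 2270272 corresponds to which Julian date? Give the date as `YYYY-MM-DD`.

1503-09-01

JDN 2270272 is 11 September 1503 in the proleptic Gregorian calendar.
In the Julian calendar that day is 1503-09-01.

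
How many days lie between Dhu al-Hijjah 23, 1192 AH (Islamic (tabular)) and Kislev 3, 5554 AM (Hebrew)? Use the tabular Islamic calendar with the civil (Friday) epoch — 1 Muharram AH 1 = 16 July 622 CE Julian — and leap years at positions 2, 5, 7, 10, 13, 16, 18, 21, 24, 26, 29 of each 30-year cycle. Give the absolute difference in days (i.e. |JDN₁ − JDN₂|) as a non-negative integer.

5413

First date → JDN 2370838; second date → JDN 2376251.
The interval is |2370838 − 2376251| = 5413 days.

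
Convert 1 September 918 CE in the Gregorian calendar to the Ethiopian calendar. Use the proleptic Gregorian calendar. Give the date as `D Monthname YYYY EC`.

4 Pagume 910 EC

Both dates share Julian Day Number 2056596; in the Ethiopian calendar that is 4 Pagume 910 EC.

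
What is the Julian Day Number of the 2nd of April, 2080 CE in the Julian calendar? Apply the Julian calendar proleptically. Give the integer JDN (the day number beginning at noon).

2480870

In the Gregorian calendar the same day is 15 April 2080.
JDN 2299161 is 15 October 1582 CE (Gregorian); the target day is +181709 days from there, so JDN = 2480870.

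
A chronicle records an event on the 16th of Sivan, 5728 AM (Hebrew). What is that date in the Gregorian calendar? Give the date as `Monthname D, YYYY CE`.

Both dates share Julian Day Number 2440020; in the Gregorian calendar that is 12 June 1968 CE.

June 12, 1968 CE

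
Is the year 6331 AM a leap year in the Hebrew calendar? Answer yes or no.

no

Hebrew year 6331 is year 4 of its 19-year Metonic cycle; leap years are at positions 3, 6, 8, 11, 14, 17, 19, so it is a common year (12 months).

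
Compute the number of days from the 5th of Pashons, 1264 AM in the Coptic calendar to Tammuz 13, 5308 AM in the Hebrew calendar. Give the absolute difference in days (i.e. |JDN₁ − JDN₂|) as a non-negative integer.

50

JDN of the first date = 2286585.
JDN of the second date = 2286635.
|2286635 − 2286585| = 50.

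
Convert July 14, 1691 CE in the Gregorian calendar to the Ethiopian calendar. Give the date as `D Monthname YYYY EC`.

10 Hamle 1683 EC

Julian Day Number of the source date = 2338880.
Converting JDN 2338880 to the Ethiopian calendar gives 10 Hamle 1683 EC.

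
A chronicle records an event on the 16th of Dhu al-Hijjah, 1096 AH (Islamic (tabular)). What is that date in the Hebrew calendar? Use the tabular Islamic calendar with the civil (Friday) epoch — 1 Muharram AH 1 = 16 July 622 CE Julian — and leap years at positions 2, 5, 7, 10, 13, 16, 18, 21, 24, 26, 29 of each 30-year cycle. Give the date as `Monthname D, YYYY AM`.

Cheshvan 16, 5446 AM

Both dates share Julian Day Number 2336811; in the Hebrew calendar that is 16 Cheshvan 5446 AM.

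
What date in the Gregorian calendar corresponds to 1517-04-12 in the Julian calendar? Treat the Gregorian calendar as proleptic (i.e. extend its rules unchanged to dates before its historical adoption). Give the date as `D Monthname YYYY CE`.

22 April 1517 CE

The Julian–Gregorian offset here is 10 days (Julian trailing).
12 April 1517 Julian + 10 days → 22 April 1517 Gregorian.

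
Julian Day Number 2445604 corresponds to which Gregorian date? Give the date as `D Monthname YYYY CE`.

26 September 1983 CE

Counting from JDN 2299161 = 15 Oct 1582 gives an offset of 146443 days.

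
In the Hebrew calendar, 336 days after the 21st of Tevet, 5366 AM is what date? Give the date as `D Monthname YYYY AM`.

2 Kislev 5367 AM

Counting 336 days forward from JDN 2307639 reaches JDN 2307975, which is 2 Kislev 5367 AM.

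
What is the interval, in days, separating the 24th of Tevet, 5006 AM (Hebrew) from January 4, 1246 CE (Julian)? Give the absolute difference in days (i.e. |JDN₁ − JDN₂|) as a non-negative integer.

10

JDN of the first date = 2176173.
JDN of the second date = 2176163.
|2176163 − 2176173| = 10.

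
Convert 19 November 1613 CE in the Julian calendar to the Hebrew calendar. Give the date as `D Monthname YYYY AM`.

Julian Day Number of the source date = 2310529.
Converting JDN 2310529 to the Hebrew calendar gives 16 Kislev 5374 AM.

16 Kislev 5374 AM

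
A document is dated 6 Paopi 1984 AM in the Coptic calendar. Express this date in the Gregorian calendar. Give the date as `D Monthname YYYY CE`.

19 October 2267 CE

Both dates share Julian Day Number 2549356; in the Gregorian calendar that is 19 October 2267 CE.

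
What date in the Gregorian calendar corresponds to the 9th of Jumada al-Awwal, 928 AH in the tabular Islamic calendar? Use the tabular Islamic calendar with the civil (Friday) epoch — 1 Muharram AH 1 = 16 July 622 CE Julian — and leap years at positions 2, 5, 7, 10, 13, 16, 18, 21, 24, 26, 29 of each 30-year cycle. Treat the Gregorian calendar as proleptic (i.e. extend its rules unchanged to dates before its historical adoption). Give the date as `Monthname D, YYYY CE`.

Both dates share Julian Day Number 2277064; in the Gregorian calendar that is 16 April 1522 CE.

April 16, 1522 CE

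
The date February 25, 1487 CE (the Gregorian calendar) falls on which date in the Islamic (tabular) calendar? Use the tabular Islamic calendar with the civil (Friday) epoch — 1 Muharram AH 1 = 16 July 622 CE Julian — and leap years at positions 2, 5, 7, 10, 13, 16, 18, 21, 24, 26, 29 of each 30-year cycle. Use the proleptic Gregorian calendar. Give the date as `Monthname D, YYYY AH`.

Both dates share Julian Day Number 2264231; in the tabular Islamic calendar that is 21 Safar 892 AH.

Safar 21, 892 AH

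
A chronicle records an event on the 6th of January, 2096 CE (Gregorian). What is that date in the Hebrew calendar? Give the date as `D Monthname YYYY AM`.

11 Tevet 5856 AM

Julian Day Number of the source date = 2486614.
Converting JDN 2486614 to the Hebrew calendar gives 11 Tevet 5856 AM.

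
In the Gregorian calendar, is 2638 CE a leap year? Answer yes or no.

2638 is not divisible by 4, so it is a common year.

no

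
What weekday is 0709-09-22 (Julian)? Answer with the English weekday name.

Sunday

This is JDN 1980285 (26 September 709 Gregorian).
Since JDN mod 7 = 6 (0 = Monday), the day is Sunday.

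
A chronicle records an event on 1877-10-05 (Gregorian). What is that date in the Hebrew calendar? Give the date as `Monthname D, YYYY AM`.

Both dates share Julian Day Number 2406898; in the Hebrew calendar that is 28 Tishrei 5638 AM.

Tishrei 28, 5638 AM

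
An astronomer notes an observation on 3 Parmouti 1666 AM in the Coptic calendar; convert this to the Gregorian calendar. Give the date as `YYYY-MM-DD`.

1950-04-11

Both dates share Julian Day Number 2433383; in the Gregorian calendar that is 11 April 1950 CE.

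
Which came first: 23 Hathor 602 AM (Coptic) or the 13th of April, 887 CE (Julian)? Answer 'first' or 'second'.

Converting both to JDN: 2044627 vs 2045137; the smaller is the first.

first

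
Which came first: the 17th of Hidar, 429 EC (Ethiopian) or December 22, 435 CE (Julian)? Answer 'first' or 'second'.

second

The two dates have Julian Day Numbers 1880624 and 1880297 respectively.
Since 1880297 < 1880624, the second date comes first.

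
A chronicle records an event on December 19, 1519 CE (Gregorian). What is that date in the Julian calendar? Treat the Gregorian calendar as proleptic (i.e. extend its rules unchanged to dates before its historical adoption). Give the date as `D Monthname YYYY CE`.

For dates in this range the Gregorian date is 10 days ahead of the Julian.
19 December 1519 Gregorian − 10 days → 9 December 1519 Julian.

9 December 1519 CE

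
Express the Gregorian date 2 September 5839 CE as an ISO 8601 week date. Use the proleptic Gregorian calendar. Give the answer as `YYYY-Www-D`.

The weekday is Monday (ISO weekday 1).
That Monday belongs to ISO week 36 of ISO year 5839.

5839-W36-1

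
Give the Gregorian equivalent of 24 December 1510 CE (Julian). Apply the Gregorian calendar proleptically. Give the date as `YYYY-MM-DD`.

The Julian–Gregorian offset here is 10 days (Julian trailing).
24 December 1510 Julian + 10 days → 3 January 1511 Gregorian.

1511-01-03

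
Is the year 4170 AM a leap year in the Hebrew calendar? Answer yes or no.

no

Hebrew year 4170 is year 9 of its 19-year Metonic cycle; leap years are at positions 3, 6, 8, 11, 14, 17, 19, so it is a common year (12 months).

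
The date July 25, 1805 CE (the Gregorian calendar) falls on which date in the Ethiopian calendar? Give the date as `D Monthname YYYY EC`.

Both dates share Julian Day Number 2380528; in the Ethiopian calendar that is 19 Hamle 1797 EC.

19 Hamle 1797 EC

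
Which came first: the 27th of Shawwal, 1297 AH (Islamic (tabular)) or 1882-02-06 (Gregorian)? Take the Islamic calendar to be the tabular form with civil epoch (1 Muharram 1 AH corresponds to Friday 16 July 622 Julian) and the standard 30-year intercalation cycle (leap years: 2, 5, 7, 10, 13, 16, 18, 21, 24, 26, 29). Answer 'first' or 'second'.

first

First date → JDN 2407991; second date → JDN 2408483.
JDN 2407991 < JDN 2408483, so the first date is earlier.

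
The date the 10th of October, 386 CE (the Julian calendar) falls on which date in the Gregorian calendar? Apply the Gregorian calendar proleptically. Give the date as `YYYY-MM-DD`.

For dates in this range the Gregorian date is 1 day ahead of the Julian.
10 October 386 Julian + 1 day → 11 October 386 Gregorian.

0386-10-11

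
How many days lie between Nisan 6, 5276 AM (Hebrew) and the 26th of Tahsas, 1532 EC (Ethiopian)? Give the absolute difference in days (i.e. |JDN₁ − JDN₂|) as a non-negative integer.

8689

JDN of the first date = 2274845.
JDN of the second date = 2283534.
|2283534 − 2274845| = 8689.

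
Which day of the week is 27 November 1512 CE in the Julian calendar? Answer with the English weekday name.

Saturday

In the proleptic Gregorian calendar this is 7 December 1512 (JDN 2273647).
2273647 ≡ 5 (mod 7); counting from Monday = 0 gives Saturday.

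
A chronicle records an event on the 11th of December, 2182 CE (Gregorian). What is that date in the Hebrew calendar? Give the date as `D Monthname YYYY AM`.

15 Kislev 5943 AM

Both dates share Julian Day Number 2518364; in the Hebrew calendar that is 15 Kislev 5943 AM.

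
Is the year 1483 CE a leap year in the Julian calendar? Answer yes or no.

no

1483 mod 4 = 3, so it is a common year in the Julian calendar.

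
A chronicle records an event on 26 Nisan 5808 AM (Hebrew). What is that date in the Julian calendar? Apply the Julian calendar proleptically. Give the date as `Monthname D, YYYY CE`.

March 27, 2048 CE

The source date corresponds to 9 April 2048 in the Gregorian calendar (JDN 2469176).
That day falls on 27 March 2048 CE in the Julian calendar.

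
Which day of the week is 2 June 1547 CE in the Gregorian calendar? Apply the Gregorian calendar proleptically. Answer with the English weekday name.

2286242 ≡ 0 (mod 7); counting from Monday = 0 gives Monday.

Monday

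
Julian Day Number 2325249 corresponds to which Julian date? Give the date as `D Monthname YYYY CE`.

9 March 1654 CE

The Gregorian equivalent of JDN 2325249 is 19 March 1654.
In the Julian calendar that day is 9 March 1654 CE.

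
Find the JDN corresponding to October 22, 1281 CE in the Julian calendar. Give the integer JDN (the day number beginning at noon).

2189238

In the proleptic Gregorian calendar the same day is 29 October 1281.
JDN 2400001 is 17 November 1858 CE (Gregorian), MJD 0; the target day is −210763 days from there, so JDN = 2189238.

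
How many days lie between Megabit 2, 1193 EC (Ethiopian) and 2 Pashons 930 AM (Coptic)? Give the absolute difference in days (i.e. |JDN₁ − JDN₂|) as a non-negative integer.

4808

JDN of the first date = 2159780.
JDN of the second date = 2164588.
|2164588 − 2159780| = 4808.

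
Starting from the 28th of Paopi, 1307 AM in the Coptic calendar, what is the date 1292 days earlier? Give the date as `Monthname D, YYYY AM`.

The starting date is JDN 2302103; 2302103 − 1292 = 2300811.
JDN 2300811 corresponds to Parmouti 17, 1303 AM.

Parmouti 17, 1303 AM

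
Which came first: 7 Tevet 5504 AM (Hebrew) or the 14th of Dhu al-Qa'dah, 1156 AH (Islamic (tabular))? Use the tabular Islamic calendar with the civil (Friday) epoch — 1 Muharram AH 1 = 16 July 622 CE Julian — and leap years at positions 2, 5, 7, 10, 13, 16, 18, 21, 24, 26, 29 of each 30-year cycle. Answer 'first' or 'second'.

first

Converting both to JDN: 2358034 vs 2358041; the smaller is the first.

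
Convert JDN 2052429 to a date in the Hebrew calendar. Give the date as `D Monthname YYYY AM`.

JDN 2052429 is 5 April 907 in the proleptic Gregorian calendar.
In the Hebrew calendar that day is 15 Nisan 4667 AM.

15 Nisan 4667 AM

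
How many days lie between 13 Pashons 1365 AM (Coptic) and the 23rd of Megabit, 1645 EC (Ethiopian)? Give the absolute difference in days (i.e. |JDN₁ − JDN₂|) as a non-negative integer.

1411

JDN of the first date = 2323483.
JDN of the second date = 2324894.
|2324894 − 2323483| = 1411.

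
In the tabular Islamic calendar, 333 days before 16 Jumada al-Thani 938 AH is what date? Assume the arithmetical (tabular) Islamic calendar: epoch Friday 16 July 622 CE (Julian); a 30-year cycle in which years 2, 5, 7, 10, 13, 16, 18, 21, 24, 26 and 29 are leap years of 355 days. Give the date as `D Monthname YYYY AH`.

JDN of 16 Jumada al-Thani 938 AH = 2280645.
2280645 − 333 = 2280312.
JDN 2280312 in the tabular Islamic calendar is 9 Rajab 937 AH.

9 Rajab 937 AH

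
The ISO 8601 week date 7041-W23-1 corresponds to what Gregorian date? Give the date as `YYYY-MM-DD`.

ISO week 1 of 7041 is the week containing the first Thursday of 7041.
Week 23, day 1 (Monday) lands on 7041-06-07.

7041-06-07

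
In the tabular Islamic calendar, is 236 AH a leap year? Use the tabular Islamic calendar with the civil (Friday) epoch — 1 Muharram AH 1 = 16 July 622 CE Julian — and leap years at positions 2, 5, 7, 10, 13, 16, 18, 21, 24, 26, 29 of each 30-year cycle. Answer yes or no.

yes

Year 236 AH is year 26 of its 30-year cycle; leap positions are 2, 5, 7, 10, 13, 16, 18, 21, 24, 26, 29, so it is a leap year (355 days).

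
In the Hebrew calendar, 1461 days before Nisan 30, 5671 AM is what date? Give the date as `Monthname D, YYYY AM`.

Iyar 14, 5667 AM

Counting 1461 days back from JDN 2419155 reaches JDN 2417694, which is Iyar 14, 5667 AM.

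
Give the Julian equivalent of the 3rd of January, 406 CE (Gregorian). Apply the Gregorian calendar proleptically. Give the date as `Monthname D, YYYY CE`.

January 2, 406 CE

At this point the Julian calendar is 1 day behind the Gregorian.
3 January 406 Gregorian − 1 day → 2 January 406 Julian.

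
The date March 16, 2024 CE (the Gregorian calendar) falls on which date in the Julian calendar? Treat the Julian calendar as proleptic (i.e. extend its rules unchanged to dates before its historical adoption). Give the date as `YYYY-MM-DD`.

2024-03-03

At this point the Julian calendar is 13 days behind the Gregorian.
16 March 2024 Gregorian − 13 days → 3 March 2024 Julian.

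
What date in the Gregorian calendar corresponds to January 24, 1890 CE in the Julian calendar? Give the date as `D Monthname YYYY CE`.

5 February 1890 CE

For dates in this range the Gregorian date is 12 days ahead of the Julian.
24 January 1890 Julian + 12 days → 5 February 1890 Gregorian.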